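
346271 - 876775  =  -530504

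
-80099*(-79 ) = 6327821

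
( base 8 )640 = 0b110100000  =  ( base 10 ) 416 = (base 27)fb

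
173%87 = 86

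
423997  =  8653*49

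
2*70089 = 140178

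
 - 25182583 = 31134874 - 56317457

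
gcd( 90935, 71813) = 1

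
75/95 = 15/19 = 0.79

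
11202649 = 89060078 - 77857429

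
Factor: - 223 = -223^1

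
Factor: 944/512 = 2^( - 5 )*59^1 = 59/32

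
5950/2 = 2975 = 2975.00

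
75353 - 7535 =67818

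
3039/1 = 3039 = 3039.00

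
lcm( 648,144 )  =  1296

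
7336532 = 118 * 62174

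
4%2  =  0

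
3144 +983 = 4127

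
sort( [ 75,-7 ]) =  [ - 7,75 ] 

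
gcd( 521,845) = 1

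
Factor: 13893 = 3^1*11^1*421^1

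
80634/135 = 597+13/45 = 597.29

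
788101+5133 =793234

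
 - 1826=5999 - 7825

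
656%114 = 86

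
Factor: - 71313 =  - 3^1*11^1 * 2161^1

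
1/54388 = 1/54388  =  0.00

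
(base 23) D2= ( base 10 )301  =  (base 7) 610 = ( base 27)B4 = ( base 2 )100101101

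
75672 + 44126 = 119798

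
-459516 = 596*(-771)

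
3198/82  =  39= 39.00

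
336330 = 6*56055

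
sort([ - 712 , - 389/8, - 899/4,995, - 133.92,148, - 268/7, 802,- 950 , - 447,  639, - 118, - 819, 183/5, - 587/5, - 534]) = [ - 950 ,  -  819, - 712, - 534, - 447, - 899/4,  -  133.92,  -  118,-587/5 , - 389/8, - 268/7, 183/5,  148,  639,802,995] 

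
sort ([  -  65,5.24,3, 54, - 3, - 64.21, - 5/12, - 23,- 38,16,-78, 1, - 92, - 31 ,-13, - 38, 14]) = [-92, - 78,-65, - 64.21,  -  38, - 38, -31 , - 23,  -  13, - 3,- 5/12, 1,3, 5.24 , 14,16,54]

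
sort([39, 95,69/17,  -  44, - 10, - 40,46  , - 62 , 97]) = [  -  62,-44, - 40, - 10, 69/17,39,  46,95,  97] 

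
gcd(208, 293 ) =1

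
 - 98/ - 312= 49/156=0.31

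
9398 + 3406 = 12804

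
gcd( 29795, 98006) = 1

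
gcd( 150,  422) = 2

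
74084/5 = 14816 + 4/5=   14816.80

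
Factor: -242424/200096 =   -  2^ (-2 )*3^2 * 7^1*13^(-1 ) = -63/52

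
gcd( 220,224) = 4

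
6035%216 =203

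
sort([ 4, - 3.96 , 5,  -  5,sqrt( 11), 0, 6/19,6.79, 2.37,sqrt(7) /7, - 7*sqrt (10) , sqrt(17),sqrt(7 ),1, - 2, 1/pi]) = [- 7*sqrt( 10), - 5, - 3.96 , - 2,0,6/19,1/pi,sqrt( 7)/7 , 1, 2.37,sqrt(7 ), sqrt( 11),4 , sqrt( 17 ) , 5,6.79]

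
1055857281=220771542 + 835085739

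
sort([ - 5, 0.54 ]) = [ - 5 , 0.54] 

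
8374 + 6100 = 14474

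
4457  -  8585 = -4128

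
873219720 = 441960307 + 431259413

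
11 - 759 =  - 748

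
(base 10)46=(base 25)1L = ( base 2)101110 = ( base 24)1m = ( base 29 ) 1h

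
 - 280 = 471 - 751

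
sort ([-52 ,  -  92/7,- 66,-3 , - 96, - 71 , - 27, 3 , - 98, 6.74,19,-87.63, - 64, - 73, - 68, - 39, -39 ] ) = [ - 98,-96,-87.63,- 73,-71  ,-68 ,-66 , -64,-52, - 39, - 39, - 27, - 92/7,-3 , 3 , 6.74 , 19]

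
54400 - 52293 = 2107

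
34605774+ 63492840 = 98098614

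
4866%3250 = 1616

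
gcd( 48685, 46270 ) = 35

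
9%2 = 1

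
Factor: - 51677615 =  - 5^1 * 11^1*43^1*21851^1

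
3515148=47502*74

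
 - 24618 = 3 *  ( - 8206)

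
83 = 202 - 119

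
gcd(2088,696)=696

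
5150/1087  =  4 + 802/1087 = 4.74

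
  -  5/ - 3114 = 5/3114= 0.00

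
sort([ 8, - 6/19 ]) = [ - 6/19,8 ] 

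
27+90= 117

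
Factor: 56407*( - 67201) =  - 3790606807 = -13^1*17^1*59^1*67^1*4339^1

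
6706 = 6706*1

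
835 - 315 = 520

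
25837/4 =6459 + 1/4 = 6459.25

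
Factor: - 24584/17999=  - 56/41 = - 2^3*7^1* 41^(-1)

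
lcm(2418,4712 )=183768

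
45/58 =45/58 = 0.78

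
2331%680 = 291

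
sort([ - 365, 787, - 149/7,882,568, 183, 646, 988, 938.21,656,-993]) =[  -  993 , - 365, - 149/7, 183, 568, 646,656, 787, 882, 938.21, 988]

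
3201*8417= 26942817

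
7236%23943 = 7236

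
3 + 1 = 4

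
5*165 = 825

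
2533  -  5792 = -3259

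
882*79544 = 70157808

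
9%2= 1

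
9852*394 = 3881688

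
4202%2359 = 1843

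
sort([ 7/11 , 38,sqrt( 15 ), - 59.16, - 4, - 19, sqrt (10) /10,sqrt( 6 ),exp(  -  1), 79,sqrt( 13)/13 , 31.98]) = [ - 59.16, - 19, - 4, sqrt( 13) /13, sqrt( 10) /10,exp( - 1),7/11,  sqrt( 6),sqrt(15) , 31.98,38,79]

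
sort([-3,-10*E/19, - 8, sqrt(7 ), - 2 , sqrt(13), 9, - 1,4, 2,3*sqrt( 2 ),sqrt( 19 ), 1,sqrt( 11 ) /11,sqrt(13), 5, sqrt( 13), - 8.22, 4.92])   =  [ -8.22, - 8, - 3, - 2,-10 * E/19, - 1, sqrt( 11) /11,  1,2,sqrt( 7), sqrt ( 13),sqrt(13 ),sqrt( 13 ),4,3*sqrt( 2 ),sqrt( 19), 4.92, 5, 9]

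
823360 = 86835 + 736525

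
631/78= 631/78  =  8.09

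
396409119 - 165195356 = 231213763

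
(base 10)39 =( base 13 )30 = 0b100111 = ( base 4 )213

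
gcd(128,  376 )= 8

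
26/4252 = 13/2126 = 0.01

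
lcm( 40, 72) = 360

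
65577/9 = 21859/3 = 7286.33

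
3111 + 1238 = 4349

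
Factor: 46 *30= 2^2*3^1*5^1*23^1 = 1380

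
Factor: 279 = 3^2  *  31^1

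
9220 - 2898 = 6322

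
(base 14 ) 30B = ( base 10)599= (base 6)2435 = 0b1001010111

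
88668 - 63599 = 25069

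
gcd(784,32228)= 28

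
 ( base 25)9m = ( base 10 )247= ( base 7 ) 502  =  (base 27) 94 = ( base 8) 367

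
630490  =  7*90070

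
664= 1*664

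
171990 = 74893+97097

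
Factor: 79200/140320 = 3^2*5^1*11^1*877^(  -  1 ) = 495/877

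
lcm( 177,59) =177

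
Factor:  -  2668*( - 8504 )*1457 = 2^5*23^1 * 29^1*31^1 * 47^1 *1063^1 = 33057395104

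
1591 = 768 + 823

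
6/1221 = 2/407 = 0.00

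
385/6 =64+1/6 = 64.17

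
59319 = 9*6591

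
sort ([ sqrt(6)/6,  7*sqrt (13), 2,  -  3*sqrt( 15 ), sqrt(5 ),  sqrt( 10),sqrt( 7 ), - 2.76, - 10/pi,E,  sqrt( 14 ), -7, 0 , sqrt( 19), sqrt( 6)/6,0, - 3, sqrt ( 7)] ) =[-3 *sqrt ( 15) , - 7,-10/pi,-3, - 2.76, 0, 0,sqrt( 6 )/6 , sqrt( 6) /6,2,sqrt(5 ),sqrt( 7), sqrt( 7), E,sqrt( 10),  sqrt( 14),sqrt (19 ),7*sqrt ( 13) ] 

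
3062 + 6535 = 9597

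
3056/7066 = 1528/3533 = 0.43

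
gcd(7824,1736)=8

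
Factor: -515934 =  - 2^1 * 3^2*28663^1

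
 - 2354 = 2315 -4669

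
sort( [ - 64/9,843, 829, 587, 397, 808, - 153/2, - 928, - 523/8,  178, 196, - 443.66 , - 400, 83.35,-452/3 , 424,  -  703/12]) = [ - 928, - 443.66, - 400, - 452/3, - 153/2,-523/8,- 703/12, - 64/9, 83.35, 178, 196, 397, 424,587, 808 , 829,843 ]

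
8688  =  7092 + 1596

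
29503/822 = 35+ 733/822 = 35.89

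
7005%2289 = 138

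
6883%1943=1054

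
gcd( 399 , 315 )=21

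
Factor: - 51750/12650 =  - 3^2*5^1 *11^(  -  1) = - 45/11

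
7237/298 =24 + 85/298= 24.29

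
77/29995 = 11/4285 = 0.00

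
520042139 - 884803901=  - 364761762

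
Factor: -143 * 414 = - 59202 = - 2^1*3^2*11^1*13^1*23^1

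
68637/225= 22879/75 = 305.05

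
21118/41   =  515 + 3/41 = 515.07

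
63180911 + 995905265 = 1059086176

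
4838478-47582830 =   -  42744352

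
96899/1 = 96899 = 96899.00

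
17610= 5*3522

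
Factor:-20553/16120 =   -  2^( - 3 )*3^1*5^( - 1 )*17^1 = - 51/40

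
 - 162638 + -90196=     -  252834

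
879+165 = 1044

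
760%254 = 252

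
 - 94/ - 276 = 47/138 = 0.34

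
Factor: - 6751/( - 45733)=19^( - 1 ) *29^ ( - 1 )*43^1*83^ (  -  1)*157^1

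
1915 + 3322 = 5237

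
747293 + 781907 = 1529200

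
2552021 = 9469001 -6916980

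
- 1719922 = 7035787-8755709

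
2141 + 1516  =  3657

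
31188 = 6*5198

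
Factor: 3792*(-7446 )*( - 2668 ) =2^7*3^2*17^1 * 23^1*29^1 * 73^1*79^1   =  75331598976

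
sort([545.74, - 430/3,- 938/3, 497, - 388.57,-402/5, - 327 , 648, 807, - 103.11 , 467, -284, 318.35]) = [-388.57, - 327, - 938/3, - 284 , - 430/3, - 103.11, - 402/5, 318.35,467 , 497, 545.74, 648,807] 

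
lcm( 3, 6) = 6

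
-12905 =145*(- 89 )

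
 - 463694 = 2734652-3198346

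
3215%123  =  17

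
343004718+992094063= 1335098781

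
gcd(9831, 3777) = 3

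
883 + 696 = 1579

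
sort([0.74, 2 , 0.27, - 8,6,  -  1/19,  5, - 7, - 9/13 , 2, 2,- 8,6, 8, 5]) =[ - 8, - 8 , - 7,-9/13, - 1/19, 0.27,0.74,  2, 2,2, 5, 5,6,6, 8]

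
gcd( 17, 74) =1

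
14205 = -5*( - 2841 ) 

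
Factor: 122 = 2^1*61^1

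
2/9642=1/4821 = 0.00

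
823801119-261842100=561959019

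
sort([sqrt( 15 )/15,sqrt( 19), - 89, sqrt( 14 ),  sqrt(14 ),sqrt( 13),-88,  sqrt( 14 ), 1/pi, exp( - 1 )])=[ - 89, - 88, sqrt( 15)/15, 1/pi,  exp(-1), sqrt( 13 ) , sqrt( 14 ), sqrt( 14 ),sqrt( 14 ),sqrt(19 )]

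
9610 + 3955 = 13565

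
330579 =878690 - 548111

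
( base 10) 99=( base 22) 4b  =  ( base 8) 143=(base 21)4F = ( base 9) 120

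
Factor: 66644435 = 5^1*11^1*13^1*83^1*1123^1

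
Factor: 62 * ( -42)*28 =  - 72912 = - 2^4*3^1*7^2*31^1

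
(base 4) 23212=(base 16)2E6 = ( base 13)451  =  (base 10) 742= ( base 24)16m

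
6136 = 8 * 767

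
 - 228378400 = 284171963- 512550363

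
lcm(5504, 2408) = 38528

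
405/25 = 16 + 1/5= 16.20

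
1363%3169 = 1363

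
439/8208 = 439/8208 = 0.05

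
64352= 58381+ 5971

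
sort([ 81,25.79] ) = [25.79,81] 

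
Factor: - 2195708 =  - 2^2 * 548927^1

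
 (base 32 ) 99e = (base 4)2110232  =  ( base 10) 9518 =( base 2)10010100101110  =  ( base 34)87W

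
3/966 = 1/322 = 0.00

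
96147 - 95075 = 1072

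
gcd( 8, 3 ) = 1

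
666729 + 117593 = 784322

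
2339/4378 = 2339/4378 = 0.53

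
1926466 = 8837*218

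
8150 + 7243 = 15393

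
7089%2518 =2053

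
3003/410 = 7 + 133/410 = 7.32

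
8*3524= 28192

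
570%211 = 148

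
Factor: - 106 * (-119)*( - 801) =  - 2^1*3^2*7^1*17^1*53^1* 89^1= - 10103814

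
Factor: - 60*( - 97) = 5820 = 2^2 * 3^1*5^1 * 97^1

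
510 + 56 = 566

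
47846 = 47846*1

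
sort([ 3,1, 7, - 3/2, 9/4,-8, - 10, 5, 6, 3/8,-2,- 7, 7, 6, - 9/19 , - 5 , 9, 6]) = [ - 10, - 8, - 7, - 5,-2, - 3/2, - 9/19, 3/8,1, 9/4, 3,5,6,6 , 6,7,7, 9 ] 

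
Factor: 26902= 2^1*13451^1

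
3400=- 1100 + 4500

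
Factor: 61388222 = 2^1*7^1*4384873^1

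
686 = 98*7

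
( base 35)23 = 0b1001001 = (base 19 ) 3G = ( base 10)73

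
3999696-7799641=  -  3799945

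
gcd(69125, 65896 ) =1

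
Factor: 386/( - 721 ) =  - 2^1* 7^(  -  1) *103^(-1 )* 193^1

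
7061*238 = 1680518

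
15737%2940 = 1037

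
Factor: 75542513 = 163^1*463451^1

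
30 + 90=120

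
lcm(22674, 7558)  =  22674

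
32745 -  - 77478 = 110223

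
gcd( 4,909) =1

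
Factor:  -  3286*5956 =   -  2^3*31^1* 53^1*1489^1 = - 19571416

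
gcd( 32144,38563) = 49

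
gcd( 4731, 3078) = 57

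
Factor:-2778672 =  - 2^4*3^1  *  13^1*61^1*73^1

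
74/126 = 37/63 = 0.59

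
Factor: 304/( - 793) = - 2^4*13^(- 1 ) *19^1 *61^( - 1 ) 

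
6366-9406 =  - 3040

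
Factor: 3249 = 3^2*19^2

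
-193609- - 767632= 574023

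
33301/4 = 8325+ 1/4= 8325.25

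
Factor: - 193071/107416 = -2^( - 3) * 3^1*29^(-1)*139^1 = - 417/232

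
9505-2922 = 6583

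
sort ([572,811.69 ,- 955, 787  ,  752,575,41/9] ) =[ - 955,41/9, 572, 575,752,787,  811.69 ]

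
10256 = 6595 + 3661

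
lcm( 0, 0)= 0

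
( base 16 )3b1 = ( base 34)rr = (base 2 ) 1110110001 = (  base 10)945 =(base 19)2BE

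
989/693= 989/693 = 1.43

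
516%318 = 198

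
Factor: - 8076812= -2^2 * 509^1*3967^1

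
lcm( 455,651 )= 42315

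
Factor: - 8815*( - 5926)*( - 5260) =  - 2^3*5^2*41^1*43^1*263^1*2963^1 = - 274770249400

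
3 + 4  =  7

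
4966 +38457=43423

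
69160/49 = 1411+ 3/7  =  1411.43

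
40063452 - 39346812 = 716640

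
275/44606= 275/44606 = 0.01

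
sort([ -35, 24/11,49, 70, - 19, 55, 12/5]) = [ - 35,-19,24/11,12/5,49, 55, 70] 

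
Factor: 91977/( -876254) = -93/886 = - 2^( - 1)*3^1*31^1 * 443^( -1 )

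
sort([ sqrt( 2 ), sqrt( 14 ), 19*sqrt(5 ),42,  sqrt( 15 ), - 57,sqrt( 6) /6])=[ - 57, sqrt(6 ) /6, sqrt(2 ), sqrt( 14),sqrt( 15 ),42, 19 * sqrt( 5)]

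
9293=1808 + 7485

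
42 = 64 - 22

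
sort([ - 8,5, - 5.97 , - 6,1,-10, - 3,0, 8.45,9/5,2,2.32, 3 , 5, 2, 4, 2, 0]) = [ - 10, - 8, - 6, - 5.97, - 3,0,0, 1 , 9/5 , 2, 2 , 2, 2.32, 3,4,5 , 5,8.45]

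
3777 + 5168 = 8945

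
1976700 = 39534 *50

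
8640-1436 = 7204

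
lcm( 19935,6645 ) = 19935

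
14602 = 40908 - 26306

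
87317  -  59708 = 27609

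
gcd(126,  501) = 3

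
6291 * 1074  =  6756534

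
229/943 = 229/943 = 0.24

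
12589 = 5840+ 6749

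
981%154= 57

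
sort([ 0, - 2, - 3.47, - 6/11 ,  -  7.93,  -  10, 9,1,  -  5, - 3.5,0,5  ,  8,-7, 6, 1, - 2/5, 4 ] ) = [-10, - 7.93,-7,-5,-3.5, - 3.47, - 2 , - 6/11, - 2/5,0, 0, 1,1,4, 5, 6,  8,9 ]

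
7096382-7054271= 42111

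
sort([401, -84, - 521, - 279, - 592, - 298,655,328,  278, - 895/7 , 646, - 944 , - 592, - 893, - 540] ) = [ - 944, - 893,-592, - 592,- 540, - 521, - 298, - 279, - 895/7, - 84, 278, 328,401 , 646, 655] 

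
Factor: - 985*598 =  - 589030 = - 2^1 * 5^1*13^1*23^1 * 197^1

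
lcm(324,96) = 2592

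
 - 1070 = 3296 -4366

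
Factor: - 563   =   - 563^1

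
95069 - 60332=34737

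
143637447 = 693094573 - 549457126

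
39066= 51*766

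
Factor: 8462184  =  2^3*3^1*101^1 * 3491^1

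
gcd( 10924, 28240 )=4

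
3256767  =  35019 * 93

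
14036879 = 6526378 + 7510501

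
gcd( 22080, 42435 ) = 345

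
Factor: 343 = 7^3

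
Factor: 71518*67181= 4804650758 = 2^1*35759^1*67181^1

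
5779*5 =28895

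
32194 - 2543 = 29651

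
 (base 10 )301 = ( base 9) 364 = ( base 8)455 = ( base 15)151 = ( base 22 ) df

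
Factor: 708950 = 2^1 * 5^2 * 11^1 *1289^1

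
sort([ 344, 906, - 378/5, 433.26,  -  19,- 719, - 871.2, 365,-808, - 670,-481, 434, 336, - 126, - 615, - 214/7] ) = [-871.2, - 808, - 719, - 670, - 615, - 481, - 126, - 378/5, - 214/7, - 19,336,344,365,433.26,  434,  906 ]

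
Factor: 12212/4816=71/28=2^( - 2) *7^(-1)*71^1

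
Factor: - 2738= - 2^1 *37^2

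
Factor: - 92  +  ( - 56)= - 148 = - 2^2*37^1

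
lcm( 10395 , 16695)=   550935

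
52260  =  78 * 670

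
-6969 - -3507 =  - 3462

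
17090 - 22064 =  - 4974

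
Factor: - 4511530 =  - 2^1*5^1*29^1*47^1*331^1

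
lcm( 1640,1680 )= 68880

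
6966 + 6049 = 13015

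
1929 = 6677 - 4748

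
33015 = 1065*31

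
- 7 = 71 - 78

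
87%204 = 87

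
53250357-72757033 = -19506676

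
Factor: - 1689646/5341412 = - 2^( - 1)*7^1*419^(-1 )*3187^ ( - 1 )*120689^1 = - 844823/2670706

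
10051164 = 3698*2718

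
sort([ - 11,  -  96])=[ - 96, - 11]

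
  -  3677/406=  - 3677/406 =-  9.06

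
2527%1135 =257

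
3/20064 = 1/6688= 0.00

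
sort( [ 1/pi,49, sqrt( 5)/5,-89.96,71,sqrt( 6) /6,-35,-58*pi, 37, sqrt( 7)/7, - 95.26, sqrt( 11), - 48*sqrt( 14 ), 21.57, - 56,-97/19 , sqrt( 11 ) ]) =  [ - 58*pi, - 48*sqrt( 14),-95.26,-89.96, - 56, - 35,-97/19, 1/pi,sqrt( 7) /7, sqrt ( 6) /6 , sqrt( 5 )/5,  sqrt( 11 ),sqrt( 11) , 21.57, 37, 49, 71] 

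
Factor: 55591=23^1*2417^1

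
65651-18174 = 47477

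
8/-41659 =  - 1 + 41651/41659 = -0.00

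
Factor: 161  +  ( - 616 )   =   - 5^1*7^1* 13^1 = - 455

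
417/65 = 6 + 27/65 = 6.42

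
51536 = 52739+  -  1203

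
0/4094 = 0 = 0.00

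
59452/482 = 29726/241 = 123.34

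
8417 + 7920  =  16337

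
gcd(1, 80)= 1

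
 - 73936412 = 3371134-77307546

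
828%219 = 171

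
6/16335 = 2/5445 = 0.00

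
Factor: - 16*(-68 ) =2^6* 17^1=1088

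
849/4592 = 849/4592=   0.18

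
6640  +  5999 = 12639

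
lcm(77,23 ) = 1771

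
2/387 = 2/387=0.01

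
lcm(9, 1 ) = 9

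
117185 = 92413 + 24772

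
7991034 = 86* 92919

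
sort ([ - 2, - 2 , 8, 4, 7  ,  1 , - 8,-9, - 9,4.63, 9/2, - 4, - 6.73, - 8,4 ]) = [-9, - 9, - 8,  -  8,- 6.73, - 4, - 2, - 2,1,4, 4, 9/2,4.63,7, 8 ] 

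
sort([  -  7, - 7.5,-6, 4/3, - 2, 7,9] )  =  [ - 7.5, - 7, - 6, - 2,4/3, 7, 9]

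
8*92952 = 743616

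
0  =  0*40168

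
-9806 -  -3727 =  - 6079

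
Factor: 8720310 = 2^1*3^1 * 5^1 * 290677^1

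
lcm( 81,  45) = 405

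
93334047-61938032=31396015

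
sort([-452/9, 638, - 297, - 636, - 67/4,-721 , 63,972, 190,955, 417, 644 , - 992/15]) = [- 721, - 636, - 297, - 992/15, - 452/9, - 67/4, 63, 190,417, 638, 644, 955, 972]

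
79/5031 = 79/5031 = 0.02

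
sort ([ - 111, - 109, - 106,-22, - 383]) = [ -383, - 111, - 109, - 106, - 22] 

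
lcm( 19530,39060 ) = 39060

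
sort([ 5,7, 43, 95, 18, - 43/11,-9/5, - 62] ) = [ - 62, - 43/11, - 9/5, 5,7, 18,  43,95]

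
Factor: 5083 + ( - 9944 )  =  -4861   =  -4861^1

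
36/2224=9/556  =  0.02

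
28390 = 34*835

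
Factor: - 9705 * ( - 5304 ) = 2^3*3^2 * 5^1*13^1*17^1*647^1=51475320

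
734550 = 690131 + 44419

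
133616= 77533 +56083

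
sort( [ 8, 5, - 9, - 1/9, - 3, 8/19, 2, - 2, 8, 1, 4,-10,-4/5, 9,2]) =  [-10, - 9, - 3,  -  2, - 4/5, - 1/9,8/19,1, 2,2 , 4,5, 8, 8, 9]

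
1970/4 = 492+1/2 = 492.50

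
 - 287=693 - 980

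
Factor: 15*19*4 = 2^2*3^1*5^1 * 19^1 = 1140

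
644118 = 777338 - 133220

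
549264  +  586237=1135501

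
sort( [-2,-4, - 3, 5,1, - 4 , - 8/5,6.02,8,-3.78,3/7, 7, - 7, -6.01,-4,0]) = [ - 7, - 6.01, - 4, - 4, - 4,-3.78,-3, - 2,-8/5,0,3/7, 1,  5,6.02,7,8] 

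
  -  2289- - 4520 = 2231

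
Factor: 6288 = 2^4*3^1*131^1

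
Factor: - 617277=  - 3^1*205759^1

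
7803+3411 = 11214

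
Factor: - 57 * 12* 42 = - 2^3*3^3*7^1*19^1 = - 28728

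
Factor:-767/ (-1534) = 2^(  -  1) = 1/2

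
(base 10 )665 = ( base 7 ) 1640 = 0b1010011001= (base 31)le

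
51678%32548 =19130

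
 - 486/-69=7 + 1/23 = 7.04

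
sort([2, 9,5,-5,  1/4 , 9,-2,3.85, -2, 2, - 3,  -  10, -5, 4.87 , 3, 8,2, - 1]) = [ - 10,-5, - 5, - 3, - 2,  -  2,-1 , 1/4,2, 2,  2,3,3.85,4.87,5, 8,9, 9] 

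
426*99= 42174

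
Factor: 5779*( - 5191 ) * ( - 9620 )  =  2^2 * 5^1*13^1*29^1*37^1 *179^1  *5779^1 = 288588350180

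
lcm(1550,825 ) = 51150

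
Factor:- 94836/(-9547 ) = 2^2*3^1*7^1 * 1129^1*9547^(  -  1 )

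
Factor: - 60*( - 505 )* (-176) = -5332800 = - 2^6*3^1*5^2*11^1*101^1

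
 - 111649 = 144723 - 256372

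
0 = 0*963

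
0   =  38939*0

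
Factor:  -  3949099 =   -  7^1*11^1*51287^1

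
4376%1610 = 1156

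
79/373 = 79/373  =  0.21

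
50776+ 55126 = 105902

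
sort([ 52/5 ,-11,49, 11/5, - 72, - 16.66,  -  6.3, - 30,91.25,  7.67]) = [ - 72, - 30, - 16.66, - 11, - 6.3, 11/5, 7.67,52/5, 49, 91.25]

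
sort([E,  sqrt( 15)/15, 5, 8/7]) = [sqrt(15)/15,  8/7,E,5 ]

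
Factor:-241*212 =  - 2^2*53^1*241^1 = - 51092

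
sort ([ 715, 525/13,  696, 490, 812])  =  [ 525/13, 490,  696, 715,  812 ] 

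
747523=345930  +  401593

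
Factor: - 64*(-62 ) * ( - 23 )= - 2^7*23^1 * 31^1 = - 91264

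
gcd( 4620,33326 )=2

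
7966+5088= 13054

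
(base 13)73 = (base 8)136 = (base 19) 4I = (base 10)94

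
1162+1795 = 2957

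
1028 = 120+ 908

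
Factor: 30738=2^1*3^1*47^1*109^1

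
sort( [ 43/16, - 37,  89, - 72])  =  [ - 72, - 37, 43/16, 89] 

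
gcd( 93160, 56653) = 1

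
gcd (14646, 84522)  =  6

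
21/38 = 21/38 = 0.55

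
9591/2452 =9591/2452 = 3.91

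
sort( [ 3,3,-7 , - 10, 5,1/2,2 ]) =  [ - 10,  -  7,1/2,2, 3,3,  5] 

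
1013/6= 1013/6=168.83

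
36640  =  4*9160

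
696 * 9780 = 6806880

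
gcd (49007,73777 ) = 1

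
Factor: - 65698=-2^1*107^1*307^1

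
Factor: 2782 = 2^1*13^1*107^1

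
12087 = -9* (-1343)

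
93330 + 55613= 148943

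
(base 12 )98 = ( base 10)116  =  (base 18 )68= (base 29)40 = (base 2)1110100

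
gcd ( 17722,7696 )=2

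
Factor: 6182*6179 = 2^1*11^1*37^1*167^1 * 281^1 = 38198578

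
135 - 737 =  - 602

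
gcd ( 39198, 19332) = 6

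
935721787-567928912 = 367792875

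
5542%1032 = 382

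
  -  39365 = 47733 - 87098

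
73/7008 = 1/96 = 0.01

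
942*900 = 847800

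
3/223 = 3/223 = 0.01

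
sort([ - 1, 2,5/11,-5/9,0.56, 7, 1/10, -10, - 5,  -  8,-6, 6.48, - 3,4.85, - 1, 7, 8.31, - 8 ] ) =[ - 10, - 8, - 8, - 6, - 5 ,-3, - 1, - 1, - 5/9, 1/10,  5/11,0.56, 2, 4.85, 6.48,  7,7,8.31] 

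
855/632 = 855/632 = 1.35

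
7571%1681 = 847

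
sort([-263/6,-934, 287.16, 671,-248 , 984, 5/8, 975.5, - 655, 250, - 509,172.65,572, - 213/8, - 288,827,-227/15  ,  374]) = [-934, - 655,- 509, - 288, - 248, - 263/6,- 213/8, - 227/15, 5/8,172.65, 250,287.16, 374,572,671,827, 975.5 , 984]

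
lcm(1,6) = 6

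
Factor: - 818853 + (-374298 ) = -3^1 * 463^1*859^1 = - 1193151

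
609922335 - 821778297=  -211855962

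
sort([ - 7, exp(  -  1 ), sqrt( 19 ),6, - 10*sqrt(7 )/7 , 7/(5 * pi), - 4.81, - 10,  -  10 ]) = [ - 10, - 10, -7, - 4.81, - 10*sqrt( 7 ) /7,exp( - 1),7/( 5*pi ), sqrt( 19), 6] 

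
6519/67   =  97+20/67  =  97.30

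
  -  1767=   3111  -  4878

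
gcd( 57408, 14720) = 1472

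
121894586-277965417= - 156070831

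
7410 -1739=5671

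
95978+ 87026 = 183004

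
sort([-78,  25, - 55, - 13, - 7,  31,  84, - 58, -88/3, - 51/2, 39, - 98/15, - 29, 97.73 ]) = [ - 78, - 58,-55, -88/3, - 29, - 51/2, - 13,-7, - 98/15,25, 31, 39, 84, 97.73 ] 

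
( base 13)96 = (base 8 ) 173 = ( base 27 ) 4f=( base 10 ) 123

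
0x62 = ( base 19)53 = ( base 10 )98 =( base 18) 58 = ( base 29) 3B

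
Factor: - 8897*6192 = -55090224 = - 2^4*3^2*7^1*31^1*41^1*43^1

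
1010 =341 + 669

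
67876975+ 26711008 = 94587983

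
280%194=86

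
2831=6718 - 3887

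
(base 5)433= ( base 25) 4i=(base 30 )3S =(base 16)76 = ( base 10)118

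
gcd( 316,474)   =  158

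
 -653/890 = - 1 + 237/890  =  -  0.73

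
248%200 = 48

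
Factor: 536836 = 2^2*103^1*1303^1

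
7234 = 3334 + 3900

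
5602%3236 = 2366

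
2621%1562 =1059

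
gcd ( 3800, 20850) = 50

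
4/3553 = 4/3553 = 0.00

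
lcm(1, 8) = 8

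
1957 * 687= 1344459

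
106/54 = 53/27 = 1.96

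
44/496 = 11/124 = 0.09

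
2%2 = 0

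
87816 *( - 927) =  - 81405432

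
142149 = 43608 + 98541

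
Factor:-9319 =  - 9319^1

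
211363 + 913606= 1124969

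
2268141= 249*9109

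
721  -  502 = 219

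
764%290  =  184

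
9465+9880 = 19345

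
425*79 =33575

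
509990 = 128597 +381393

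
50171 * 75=3762825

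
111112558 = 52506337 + 58606221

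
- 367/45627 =- 1+45260/45627 =-0.01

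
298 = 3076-2778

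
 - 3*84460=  - 253380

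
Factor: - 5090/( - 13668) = 2545/6834 = 2^(-1 )*3^(-1 )*5^1 *17^( - 1)*67^(- 1 )*509^1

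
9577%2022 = 1489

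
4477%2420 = 2057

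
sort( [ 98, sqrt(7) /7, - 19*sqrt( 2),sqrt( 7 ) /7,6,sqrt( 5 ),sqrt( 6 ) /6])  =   [ - 19*sqrt ( 2),sqrt( 7) /7, sqrt( 7 ) /7,  sqrt( 6 ) /6,  sqrt(5 ),6 , 98] 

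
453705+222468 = 676173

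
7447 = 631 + 6816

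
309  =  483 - 174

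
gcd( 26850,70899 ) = 3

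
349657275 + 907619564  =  1257276839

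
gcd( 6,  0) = 6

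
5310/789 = 1770/263 =6.73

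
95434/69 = 1383 + 7/69 = 1383.10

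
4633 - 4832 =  - 199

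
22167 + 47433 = 69600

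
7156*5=35780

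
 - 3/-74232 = 1/24744  =  0.00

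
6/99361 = 6/99361 = 0.00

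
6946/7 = 992 + 2/7=992.29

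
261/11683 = 261/11683 = 0.02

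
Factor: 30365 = 5^1*6073^1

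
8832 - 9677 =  - 845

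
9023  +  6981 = 16004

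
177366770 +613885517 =791252287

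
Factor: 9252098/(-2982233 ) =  - 2^1*1097^1*4217^1*2982233^( - 1 ) 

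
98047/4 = 24511 + 3/4 = 24511.75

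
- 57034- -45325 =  -11709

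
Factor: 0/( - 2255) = 0^1 = 0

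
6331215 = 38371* 165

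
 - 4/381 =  - 1 + 377/381 = - 0.01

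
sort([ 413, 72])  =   [72,413 ]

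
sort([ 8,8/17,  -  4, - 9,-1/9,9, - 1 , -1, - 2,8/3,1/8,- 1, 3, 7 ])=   [ - 9, - 4 , - 2, - 1,  -  1, - 1,-1/9, 1/8, 8/17, 8/3, 3, 7, 8, 9 ]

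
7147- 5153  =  1994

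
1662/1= 1662 = 1662.00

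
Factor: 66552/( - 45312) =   -  2^(  -  5)*47^1 = - 47/32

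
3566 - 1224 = 2342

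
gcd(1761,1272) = 3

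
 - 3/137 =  - 1  +  134/137 = - 0.02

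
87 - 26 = 61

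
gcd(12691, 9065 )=1813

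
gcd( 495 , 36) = 9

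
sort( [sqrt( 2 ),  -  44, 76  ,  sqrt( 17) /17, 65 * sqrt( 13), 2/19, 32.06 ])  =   [ -44, 2/19, sqrt( 17 ) /17,sqrt( 2) , 32.06, 76, 65*sqrt( 13)]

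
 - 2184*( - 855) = 1867320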